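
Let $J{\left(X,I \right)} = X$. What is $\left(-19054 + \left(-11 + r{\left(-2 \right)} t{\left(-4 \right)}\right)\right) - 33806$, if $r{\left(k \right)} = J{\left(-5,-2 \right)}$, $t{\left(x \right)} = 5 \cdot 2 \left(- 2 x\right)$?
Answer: $-53271$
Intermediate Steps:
$t{\left(x \right)} = - 20 x$ ($t{\left(x \right)} = 10 \left(- 2 x\right) = - 20 x$)
$r{\left(k \right)} = -5$
$\left(-19054 + \left(-11 + r{\left(-2 \right)} t{\left(-4 \right)}\right)\right) - 33806 = \left(-19054 - \left(11 + 5 \left(\left(-20\right) \left(-4\right)\right)\right)\right) - 33806 = \left(-19054 - 411\right) - 33806 = -19465 - 33806 = -53271$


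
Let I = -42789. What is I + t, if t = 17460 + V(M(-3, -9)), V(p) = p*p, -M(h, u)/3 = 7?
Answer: -24888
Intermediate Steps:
M(h, u) = -21 (M(h, u) = -3*7 = -21)
V(p) = p²
t = 17901 (t = 17460 + (-21)² = 17460 + 441 = 17901)
I + t = -42789 + 17901 = -24888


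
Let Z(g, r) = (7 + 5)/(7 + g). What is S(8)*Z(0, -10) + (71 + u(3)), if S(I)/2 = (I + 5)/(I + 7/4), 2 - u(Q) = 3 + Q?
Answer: 501/7 ≈ 71.571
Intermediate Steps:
u(Q) = -1 - Q (u(Q) = 2 - (3 + Q) = 2 + (-3 - Q) = -1 - Q)
Z(g, r) = 12/(7 + g)
S(I) = 2*(5 + I)/(7/4 + I) (S(I) = 2*((I + 5)/(I + 7/4)) = 2*((5 + I)/(I + 7*(¼))) = 2*((5 + I)/(I + 7/4)) = 2*((5 + I)/(7/4 + I)) = 2*(5 + I)/(7/4 + I))
S(8)*Z(0, -10) + (71 + u(3)) = (8*(5 + 8)/(7 + 4*8))*(12/(7 + 0)) + (71 + (-1 - 1*3)) = (8*13/(7 + 32))*(12/7) + (71 + (-1 - 3)) = (8*13/39)*(12*(⅐)) + (71 - 4) = (8*(1/39)*13)*(12/7) + 67 = (8/3)*(12/7) + 67 = 32/7 + 67 = 501/7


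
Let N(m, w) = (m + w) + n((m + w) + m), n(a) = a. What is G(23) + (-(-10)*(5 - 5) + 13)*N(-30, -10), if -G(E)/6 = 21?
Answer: -1556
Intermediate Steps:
G(E) = -126 (G(E) = -6*21 = -126)
N(m, w) = 2*w + 3*m (N(m, w) = (m + w) + ((m + w) + m) = (m + w) + (w + 2*m) = 2*w + 3*m)
G(23) + (-(-10)*(5 - 5) + 13)*N(-30, -10) = -126 + (-(-10)*(5 - 5) + 13)*(2*(-10) + 3*(-30)) = -126 + (-(-10)*0 + 13)*(-20 - 90) = -126 + (-2*0 + 13)*(-110) = -126 + (0 + 13)*(-110) = -126 + 13*(-110) = -126 - 1430 = -1556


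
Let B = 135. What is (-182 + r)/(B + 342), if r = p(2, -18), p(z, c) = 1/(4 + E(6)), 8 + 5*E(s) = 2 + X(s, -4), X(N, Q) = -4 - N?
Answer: -241/636 ≈ -0.37893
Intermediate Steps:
E(s) = -2 - s/5 (E(s) = -8/5 + (2 + (-4 - s))/5 = -8/5 + (-2 - s)/5 = -8/5 + (-⅖ - s/5) = -2 - s/5)
p(z, c) = 5/4 (p(z, c) = 1/(4 + (-2 - ⅕*6)) = 1/(4 + (-2 - 6/5)) = 1/(4 - 16/5) = 1/(⅘) = 5/4)
r = 5/4 ≈ 1.2500
(-182 + r)/(B + 342) = (-182 + 5/4)/(135 + 342) = -723/4/477 = -723/4*1/477 = -241/636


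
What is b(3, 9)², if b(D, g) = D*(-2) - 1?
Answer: 49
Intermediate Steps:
b(D, g) = -1 - 2*D (b(D, g) = -2*D - 1 = -1 - 2*D)
b(3, 9)² = (-1 - 2*3)² = (-1 - 6)² = (-7)² = 49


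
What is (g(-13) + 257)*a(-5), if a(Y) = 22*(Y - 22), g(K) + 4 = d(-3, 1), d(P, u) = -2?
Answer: -149094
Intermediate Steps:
g(K) = -6 (g(K) = -4 - 2 = -6)
a(Y) = -484 + 22*Y (a(Y) = 22*(-22 + Y) = -484 + 22*Y)
(g(-13) + 257)*a(-5) = (-6 + 257)*(-484 + 22*(-5)) = 251*(-484 - 110) = 251*(-594) = -149094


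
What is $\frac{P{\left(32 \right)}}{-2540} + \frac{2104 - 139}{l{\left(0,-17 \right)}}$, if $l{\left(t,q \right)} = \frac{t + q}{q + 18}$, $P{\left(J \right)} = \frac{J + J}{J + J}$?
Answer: $- \frac{4991117}{43180} \approx -115.59$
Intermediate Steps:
$P{\left(J \right)} = 1$ ($P{\left(J \right)} = \frac{2 J}{2 J} = 2 J \frac{1}{2 J} = 1$)
$l{\left(t,q \right)} = \frac{q + t}{18 + q}$
$\frac{P{\left(32 \right)}}{-2540} + \frac{2104 - 139}{l{\left(0,-17 \right)}} = 1 \frac{1}{-2540} + \frac{2104 - 139}{\frac{1}{18 - 17} \left(-17 + 0\right)} = 1 \left(- \frac{1}{2540}\right) + \frac{1965}{1^{-1} \left(-17\right)} = - \frac{1}{2540} + \frac{1965}{1 \left(-17\right)} = - \frac{1}{2540} + \frac{1965}{-17} = - \frac{1}{2540} + 1965 \left(- \frac{1}{17}\right) = - \frac{1}{2540} - \frac{1965}{17} = - \frac{4991117}{43180}$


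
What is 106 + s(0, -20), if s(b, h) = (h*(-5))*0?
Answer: 106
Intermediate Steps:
s(b, h) = 0 (s(b, h) = -5*h*0 = 0)
106 + s(0, -20) = 106 + 0 = 106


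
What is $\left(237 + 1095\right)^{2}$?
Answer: $1774224$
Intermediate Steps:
$\left(237 + 1095\right)^{2} = 1332^{2} = 1774224$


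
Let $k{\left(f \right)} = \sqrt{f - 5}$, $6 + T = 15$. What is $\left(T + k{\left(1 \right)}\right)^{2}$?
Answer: $77 + 36 i \approx 77.0 + 36.0 i$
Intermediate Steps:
$T = 9$ ($T = -6 + 15 = 9$)
$k{\left(f \right)} = \sqrt{-5 + f}$
$\left(T + k{\left(1 \right)}\right)^{2} = \left(9 + \sqrt{-5 + 1}\right)^{2} = \left(9 + \sqrt{-4}\right)^{2} = \left(9 + 2 i\right)^{2}$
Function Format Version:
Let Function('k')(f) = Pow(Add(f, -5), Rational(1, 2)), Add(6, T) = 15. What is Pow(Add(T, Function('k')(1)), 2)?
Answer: Add(77, Mul(36, I)) ≈ Add(77.000, Mul(36.000, I))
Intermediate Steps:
T = 9 (T = Add(-6, 15) = 9)
Function('k')(f) = Pow(Add(-5, f), Rational(1, 2))
Pow(Add(T, Function('k')(1)), 2) = Pow(Add(9, Pow(Add(-5, 1), Rational(1, 2))), 2) = Pow(Add(9, Pow(-4, Rational(1, 2))), 2) = Pow(Add(9, Mul(2, I)), 2)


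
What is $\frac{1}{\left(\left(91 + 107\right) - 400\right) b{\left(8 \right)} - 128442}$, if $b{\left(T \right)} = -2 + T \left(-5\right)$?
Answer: $- \frac{1}{119958} \approx -8.3363 \cdot 10^{-6}$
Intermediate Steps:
$b{\left(T \right)} = -2 - 5 T$
$\frac{1}{\left(\left(91 + 107\right) - 400\right) b{\left(8 \right)} - 128442} = \frac{1}{\left(\left(91 + 107\right) - 400\right) \left(-2 - 40\right) - 128442} = \frac{1}{\left(198 - 400\right) \left(-2 - 40\right) - 128442} = \frac{1}{\left(-202\right) \left(-42\right) - 128442} = \frac{1}{8484 - 128442} = \frac{1}{-119958} = - \frac{1}{119958}$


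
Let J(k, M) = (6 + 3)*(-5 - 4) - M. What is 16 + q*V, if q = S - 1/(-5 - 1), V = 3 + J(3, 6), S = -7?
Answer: 590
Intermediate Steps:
J(k, M) = -81 - M (J(k, M) = 9*(-9) - M = -81 - M)
V = -84 (V = 3 + (-81 - 1*6) = 3 + (-81 - 6) = 3 - 87 = -84)
q = -41/6 (q = -7 - 1/(-5 - 1) = -7 - 1/(-6) = -7 - 1*(-⅙) = -7 + ⅙ = -41/6 ≈ -6.8333)
16 + q*V = 16 - 41/6*(-84) = 16 + 574 = 590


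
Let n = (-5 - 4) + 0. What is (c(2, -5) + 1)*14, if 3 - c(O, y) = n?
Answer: 182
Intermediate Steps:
n = -9 (n = -9 + 0 = -9)
c(O, y) = 12 (c(O, y) = 3 - 1*(-9) = 3 + 9 = 12)
(c(2, -5) + 1)*14 = (12 + 1)*14 = 13*14 = 182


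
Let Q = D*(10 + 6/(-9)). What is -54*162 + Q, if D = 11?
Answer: -25936/3 ≈ -8645.3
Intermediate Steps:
Q = 308/3 (Q = 11*(10 + 6/(-9)) = 11*(10 + 6*(-⅑)) = 11*(10 - ⅔) = 11*(28/3) = 308/3 ≈ 102.67)
-54*162 + Q = -54*162 + 308/3 = -8748 + 308/3 = -25936/3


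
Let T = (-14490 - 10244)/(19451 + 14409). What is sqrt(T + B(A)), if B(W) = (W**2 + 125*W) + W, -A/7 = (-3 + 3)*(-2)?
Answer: I*sqrt(209373310)/16930 ≈ 0.85468*I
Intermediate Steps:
A = 0 (A = -7*(-3 + 3)*(-2) = -0*(-2) = -7*0 = 0)
B(W) = W**2 + 126*W
T = -12367/16930 (T = -24734/33860 = -24734*1/33860 = -12367/16930 ≈ -0.73048)
sqrt(T + B(A)) = sqrt(-12367/16930 + 0*(126 + 0)) = sqrt(-12367/16930 + 0*126) = sqrt(-12367/16930 + 0) = sqrt(-12367/16930) = I*sqrt(209373310)/16930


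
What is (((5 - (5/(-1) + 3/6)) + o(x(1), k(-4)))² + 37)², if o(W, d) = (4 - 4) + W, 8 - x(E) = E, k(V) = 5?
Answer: 1530169/16 ≈ 95636.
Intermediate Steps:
x(E) = 8 - E
o(W, d) = W (o(W, d) = 0 + W = W)
(((5 - (5/(-1) + 3/6)) + o(x(1), k(-4)))² + 37)² = (((5 - (5/(-1) + 3/6)) + (8 - 1*1))² + 37)² = (((5 - (5*(-1) + 3*(⅙))) + (8 - 1))² + 37)² = (((5 - (-5 + ½)) + 7)² + 37)² = (((5 - 1*(-9/2)) + 7)² + 37)² = (((5 + 9/2) + 7)² + 37)² = ((19/2 + 7)² + 37)² = ((33/2)² + 37)² = (1089/4 + 37)² = (1237/4)² = 1530169/16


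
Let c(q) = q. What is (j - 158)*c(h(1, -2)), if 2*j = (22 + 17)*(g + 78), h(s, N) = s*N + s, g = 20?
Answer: -1753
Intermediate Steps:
h(s, N) = s + N*s (h(s, N) = N*s + s = s + N*s)
j = 1911 (j = ((22 + 17)*(20 + 78))/2 = (39*98)/2 = (1/2)*3822 = 1911)
(j - 158)*c(h(1, -2)) = (1911 - 158)*(1*(1 - 2)) = 1753*(1*(-1)) = 1753*(-1) = -1753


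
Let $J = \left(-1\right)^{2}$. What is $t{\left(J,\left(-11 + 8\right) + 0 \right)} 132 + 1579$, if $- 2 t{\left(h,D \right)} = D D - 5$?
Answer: $1315$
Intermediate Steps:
$J = 1$
$t{\left(h,D \right)} = \frac{5}{2} - \frac{D^{2}}{2}$ ($t{\left(h,D \right)} = - \frac{D D - 5}{2} = - \frac{D^{2} - 5}{2} = - \frac{-5 + D^{2}}{2} = \frac{5}{2} - \frac{D^{2}}{2}$)
$t{\left(J,\left(-11 + 8\right) + 0 \right)} 132 + 1579 = \left(\frac{5}{2} - \frac{\left(\left(-11 + 8\right) + 0\right)^{2}}{2}\right) 132 + 1579 = \left(\frac{5}{2} - \frac{\left(-3 + 0\right)^{2}}{2}\right) 132 + 1579 = \left(\frac{5}{2} - \frac{\left(-3\right)^{2}}{2}\right) 132 + 1579 = \left(\frac{5}{2} - \frac{9}{2}\right) 132 + 1579 = \left(-2\right) 132 + 1579 = -264 + 1579 = 1315$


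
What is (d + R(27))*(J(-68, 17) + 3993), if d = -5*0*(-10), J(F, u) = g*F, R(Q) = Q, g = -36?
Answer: 173907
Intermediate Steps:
J(F, u) = -36*F
d = 0 (d = 0*(-10) = 0)
(d + R(27))*(J(-68, 17) + 3993) = (0 + 27)*(-36*(-68) + 3993) = 27*(2448 + 3993) = 27*6441 = 173907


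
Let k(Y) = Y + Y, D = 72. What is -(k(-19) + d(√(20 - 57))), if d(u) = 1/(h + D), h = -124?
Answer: 1977/52 ≈ 38.019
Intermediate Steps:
k(Y) = 2*Y
d(u) = -1/52 (d(u) = 1/(-124 + 72) = 1/(-52) = -1/52)
-(k(-19) + d(√(20 - 57))) = -(2*(-19) - 1/52) = -(-38 - 1/52) = -1*(-1977/52) = 1977/52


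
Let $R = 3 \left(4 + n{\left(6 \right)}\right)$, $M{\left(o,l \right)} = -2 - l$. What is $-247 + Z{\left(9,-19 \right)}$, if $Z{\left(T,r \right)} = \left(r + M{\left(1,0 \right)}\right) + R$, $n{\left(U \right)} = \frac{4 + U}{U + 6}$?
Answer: $- \frac{507}{2} \approx -253.5$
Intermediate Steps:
$n{\left(U \right)} = \frac{4 + U}{6 + U}$
$R = \frac{29}{2}$ ($R = 3 \left(4 + \frac{4 + 6}{6 + 6}\right) = 3 \left(4 + \frac{1}{12} \cdot 10\right) = 3 \left(4 + \frac{5}{6}\right) = 3 \cdot \frac{29}{6} = \frac{29}{2} \approx 14.5$)
$Z{\left(T,r \right)} = \frac{25}{2} + r$ ($Z{\left(T,r \right)} = \left(r - 2\right) + \frac{29}{2} = \left(-2 + r\right) + \frac{29}{2} = \frac{25}{2} + r$)
$-247 + Z{\left(9,-19 \right)} = -247 + \left(\frac{25}{2} - 19\right) = -247 - \frac{13}{2} = - \frac{507}{2}$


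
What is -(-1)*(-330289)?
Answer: -330289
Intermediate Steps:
-(-1)*(-330289) = -1*330289 = -330289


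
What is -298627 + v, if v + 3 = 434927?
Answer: 136297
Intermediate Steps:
v = 434924 (v = -3 + 434927 = 434924)
-298627 + v = -298627 + 434924 = 136297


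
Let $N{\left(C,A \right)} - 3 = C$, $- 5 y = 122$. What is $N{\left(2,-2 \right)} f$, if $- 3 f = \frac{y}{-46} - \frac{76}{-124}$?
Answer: $- \frac{4076}{2139} \approx -1.9056$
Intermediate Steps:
$y = - \frac{122}{5}$ ($y = \left(- \frac{1}{5}\right) 122 = - \frac{122}{5} \approx -24.4$)
$N{\left(C,A \right)} = 3 + C$
$f = - \frac{4076}{10695}$ ($f = - \frac{- \frac{122}{5 \left(-46\right)} - \frac{76}{-124}}{3} = - \frac{\left(- \frac{122}{5}\right) \left(- \frac{1}{46}\right) - - \frac{19}{31}}{3} = - \frac{\frac{61}{115} + \frac{19}{31}}{3} = \left(- \frac{1}{3}\right) \frac{4076}{3565} = - \frac{4076}{10695} \approx -0.38111$)
$N{\left(2,-2 \right)} f = \left(3 + 2\right) \left(- \frac{4076}{10695}\right) = 5 \left(- \frac{4076}{10695}\right) = - \frac{4076}{2139}$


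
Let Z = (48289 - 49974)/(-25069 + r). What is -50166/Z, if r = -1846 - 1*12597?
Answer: -1982158992/1685 ≈ -1.1764e+6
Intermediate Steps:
r = -14443 (r = -1846 - 12597 = -14443)
Z = 1685/39512 (Z = (48289 - 49974)/(-25069 - 14443) = -1685/(-39512) = -1685*(-1/39512) = 1685/39512 ≈ 0.042645)
-50166/Z = -50166/1685/39512 = -50166*39512/1685 = -1982158992/1685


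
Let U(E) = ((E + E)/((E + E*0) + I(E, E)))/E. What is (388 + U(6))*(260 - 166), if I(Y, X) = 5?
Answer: 401380/11 ≈ 36489.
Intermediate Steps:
U(E) = 2/(5 + E) (U(E) = ((E + E)/((E + E*0) + 5))/E = ((2*E)/((E + 0) + 5))/E = ((2*E)/(E + 5))/E = ((2*E)/(5 + E))/E = (2*E/(5 + E))/E = 2/(5 + E))
(388 + U(6))*(260 - 166) = (388 + 2/(5 + 6))*(260 - 166) = (388 + 2/11)*94 = (4270/11)*94 = 401380/11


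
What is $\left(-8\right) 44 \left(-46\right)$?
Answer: $16192$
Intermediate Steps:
$\left(-8\right) 44 \left(-46\right) = \left(-352\right) \left(-46\right) = 16192$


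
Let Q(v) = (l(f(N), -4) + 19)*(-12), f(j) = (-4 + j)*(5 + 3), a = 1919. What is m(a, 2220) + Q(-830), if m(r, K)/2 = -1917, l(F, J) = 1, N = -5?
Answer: -4074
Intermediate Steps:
f(j) = -32 + 8*j (f(j) = (-4 + j)*8 = -32 + 8*j)
m(r, K) = -3834 (m(r, K) = 2*(-1917) = -3834)
Q(v) = -240 (Q(v) = (1 + 19)*(-12) = 20*(-12) = -240)
m(a, 2220) + Q(-830) = -3834 - 240 = -4074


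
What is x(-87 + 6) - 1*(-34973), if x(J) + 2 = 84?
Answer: 35055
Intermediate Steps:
x(J) = 82 (x(J) = -2 + 84 = 82)
x(-87 + 6) - 1*(-34973) = 82 - 1*(-34973) = 82 + 34973 = 35055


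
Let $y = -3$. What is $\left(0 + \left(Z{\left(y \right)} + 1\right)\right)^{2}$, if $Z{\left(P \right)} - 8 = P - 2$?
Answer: $16$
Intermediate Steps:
$Z{\left(P \right)} = 6 + P$ ($Z{\left(P \right)} = 8 + \left(P - 2\right) = 8 + \left(-2 + P\right) = 6 + P$)
$\left(0 + \left(Z{\left(y \right)} + 1\right)\right)^{2} = \left(0 + \left(\left(6 - 3\right) + 1\right)\right)^{2} = \left(0 + \left(3 + 1\right)\right)^{2} = \left(0 + 4\right)^{2} = 4^{2} = 16$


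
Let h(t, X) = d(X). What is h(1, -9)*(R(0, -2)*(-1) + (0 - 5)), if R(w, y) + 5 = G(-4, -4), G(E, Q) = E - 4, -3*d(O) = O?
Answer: 24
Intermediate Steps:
d(O) = -O/3
h(t, X) = -X/3
G(E, Q) = -4 + E
R(w, y) = -13 (R(w, y) = -5 + (-4 - 4) = -5 - 8 = -13)
h(1, -9)*(R(0, -2)*(-1) + (0 - 5)) = (-1/3*(-9))*(-13*(-1) + (0 - 5)) = 3*(13 - 5) = 3*8 = 24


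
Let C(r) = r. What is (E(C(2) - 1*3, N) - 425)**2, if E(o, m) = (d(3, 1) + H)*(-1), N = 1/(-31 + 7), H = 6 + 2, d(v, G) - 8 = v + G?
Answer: 198025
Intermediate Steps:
d(v, G) = 8 + G + v (d(v, G) = 8 + (v + G) = 8 + (G + v) = 8 + G + v)
H = 8
N = -1/24 (N = 1/(-24) = -1/24 ≈ -0.041667)
E(o, m) = -20 (E(o, m) = ((8 + 1 + 3) + 8)*(-1) = (12 + 8)*(-1) = 20*(-1) = -20)
(E(C(2) - 1*3, N) - 425)**2 = (-20 - 425)**2 = (-445)**2 = 198025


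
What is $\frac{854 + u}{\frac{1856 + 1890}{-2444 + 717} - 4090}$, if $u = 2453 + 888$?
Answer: $- \frac{7244765}{7067176} \approx -1.0251$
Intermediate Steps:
$u = 3341$
$\frac{854 + u}{\frac{1856 + 1890}{-2444 + 717} - 4090} = \frac{854 + 3341}{\frac{1856 + 1890}{-2444 + 717} - 4090} = \frac{4195}{\frac{3746}{-1727} - 4090} = \frac{4195}{3746 \left(- \frac{1}{1727}\right) - 4090} = \frac{4195}{- \frac{3746}{1727} - 4090} = \frac{4195}{- \frac{7067176}{1727}} = 4195 \left(- \frac{1727}{7067176}\right) = - \frac{7244765}{7067176}$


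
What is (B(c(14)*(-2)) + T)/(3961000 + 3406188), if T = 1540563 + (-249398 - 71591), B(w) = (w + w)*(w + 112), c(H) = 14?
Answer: 607435/3683594 ≈ 0.16490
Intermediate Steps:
B(w) = 2*w*(112 + w) (B(w) = (2*w)*(112 + w) = 2*w*(112 + w))
T = 1219574 (T = 1540563 - 320989 = 1219574)
(B(c(14)*(-2)) + T)/(3961000 + 3406188) = (2*(14*(-2))*(112 + 14*(-2)) + 1219574)/(3961000 + 3406188) = (2*(-28)*(112 - 28) + 1219574)/7367188 = (2*(-28)*84 + 1219574)*(1/7367188) = (-4704 + 1219574)*(1/7367188) = 1214870*(1/7367188) = 607435/3683594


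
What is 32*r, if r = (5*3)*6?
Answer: 2880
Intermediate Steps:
r = 90 (r = 15*6 = 90)
32*r = 32*90 = 2880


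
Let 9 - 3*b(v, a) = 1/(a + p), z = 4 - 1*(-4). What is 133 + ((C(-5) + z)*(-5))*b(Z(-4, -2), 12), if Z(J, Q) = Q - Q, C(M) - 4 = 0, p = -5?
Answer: -309/7 ≈ -44.143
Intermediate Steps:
C(M) = 4 (C(M) = 4 + 0 = 4)
Z(J, Q) = 0
z = 8 (z = 4 + 4 = 8)
b(v, a) = 3 - 1/(3*(-5 + a)) (b(v, a) = 3 - 1/(3*(a - 5)) = 3 - 1/(3*(-5 + a)))
133 + ((C(-5) + z)*(-5))*b(Z(-4, -2), 12) = 133 + ((4 + 8)*(-5))*((-46 + 9*12)/(3*(-5 + 12))) = 133 + (12*(-5))*((⅓)*(-46 + 108)/7) = 133 - 20*62/7 = 133 - 60*62/21 = 133 - 1240/7 = -309/7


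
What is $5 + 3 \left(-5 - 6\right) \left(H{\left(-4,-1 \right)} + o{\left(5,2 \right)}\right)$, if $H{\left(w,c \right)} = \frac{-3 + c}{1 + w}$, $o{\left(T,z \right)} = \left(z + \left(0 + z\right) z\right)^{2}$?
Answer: $-1227$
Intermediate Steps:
$o{\left(T,z \right)} = \left(z + z^{2}\right)^{2}$ ($o{\left(T,z \right)} = \left(z + z z\right)^{2} = \left(z + z^{2}\right)^{2}$)
$H{\left(w,c \right)} = \frac{-3 + c}{1 + w}$
$5 + 3 \left(-5 - 6\right) \left(H{\left(-4,-1 \right)} + o{\left(5,2 \right)}\right) = 5 + 3 \left(-5 - 6\right) \left(\frac{-3 - 1}{1 - 4} + 2^{2} \left(1 + 2\right)^{2}\right) = 5 + 3 \left(- 11 \left(\frac{1}{-3} \left(-4\right) + 4 \cdot 3^{2}\right)\right) = 5 + 3 \left(- 11 \left(\left(- \frac{1}{3}\right) \left(-4\right) + 4 \cdot 9\right)\right) = 5 + 3 \left(- 11 \left(\frac{4}{3} + 36\right)\right) = 5 + 3 \left(\left(-11\right) \frac{112}{3}\right) = 5 + 3 \left(- \frac{1232}{3}\right) = 5 - 1232 = -1227$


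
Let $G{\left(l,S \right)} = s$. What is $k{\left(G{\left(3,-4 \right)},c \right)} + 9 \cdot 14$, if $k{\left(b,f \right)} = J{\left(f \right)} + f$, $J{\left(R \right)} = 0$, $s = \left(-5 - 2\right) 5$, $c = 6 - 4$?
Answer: $128$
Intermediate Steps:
$c = 2$ ($c = 6 - 4 = 2$)
$s = -35$ ($s = \left(-7\right) 5 = -35$)
$G{\left(l,S \right)} = -35$
$k{\left(b,f \right)} = f$ ($k{\left(b,f \right)} = 0 + f = f$)
$k{\left(G{\left(3,-4 \right)},c \right)} + 9 \cdot 14 = 2 + 9 \cdot 14 = 2 + 126 = 128$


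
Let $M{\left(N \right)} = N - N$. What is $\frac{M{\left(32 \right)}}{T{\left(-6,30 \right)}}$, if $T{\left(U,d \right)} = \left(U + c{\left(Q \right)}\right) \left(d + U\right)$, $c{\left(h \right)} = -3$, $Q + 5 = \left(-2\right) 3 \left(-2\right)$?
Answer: $0$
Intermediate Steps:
$Q = 7$ ($Q = -5 + \left(-2\right) 3 \left(-2\right) = -5 - -12 = -5 + 12 = 7$)
$M{\left(N \right)} = 0$
$T{\left(U,d \right)} = \left(-3 + U\right) \left(U + d\right)$ ($T{\left(U,d \right)} = \left(U - 3\right) \left(d + U\right) = \left(-3 + U\right) \left(U + d\right)$)
$\frac{M{\left(32 \right)}}{T{\left(-6,30 \right)}} = \frac{0}{\left(-6\right)^{2} - -18 - 90 - 180} = \frac{0}{36 + 18 - 90 - 180} = \frac{0}{-216} = 0 \left(- \frac{1}{216}\right) = 0$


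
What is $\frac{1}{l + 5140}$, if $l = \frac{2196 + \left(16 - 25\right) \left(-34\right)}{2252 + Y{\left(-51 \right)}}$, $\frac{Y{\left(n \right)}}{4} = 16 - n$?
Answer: $\frac{140}{719739} \approx 0.00019451$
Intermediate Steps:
$Y{\left(n \right)} = 64 - 4 n$ ($Y{\left(n \right)} = 4 \left(16 - n\right) = 64 - 4 n$)
$l = \frac{139}{140}$ ($l = \frac{2196 + \left(16 - 25\right) \left(-34\right)}{2252 + \left(64 - -204\right)} = \frac{2196 - -306}{2252 + \left(64 + 204\right)} = \frac{2196 + 306}{2252 + 268} = \frac{2502}{2520} = 2502 \cdot \frac{1}{2520} = \frac{139}{140} \approx 0.99286$)
$\frac{1}{l + 5140} = \frac{1}{\frac{139}{140} + 5140} = \frac{1}{\frac{719739}{140}} = \frac{140}{719739}$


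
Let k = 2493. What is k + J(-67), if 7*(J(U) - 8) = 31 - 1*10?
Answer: 2504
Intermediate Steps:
J(U) = 11 (J(U) = 8 + (31 - 1*10)/7 = 8 + (31 - 10)/7 = 8 + (⅐)*21 = 8 + 3 = 11)
k + J(-67) = 2493 + 11 = 2504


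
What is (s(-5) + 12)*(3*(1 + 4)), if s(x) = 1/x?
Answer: 177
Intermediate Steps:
(s(-5) + 12)*(3*(1 + 4)) = (1/(-5) + 12)*(3*(1 + 4)) = (-⅕ + 12)*(3*5) = (59/5)*15 = 177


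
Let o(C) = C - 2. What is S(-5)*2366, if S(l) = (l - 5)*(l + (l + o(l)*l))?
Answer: -591500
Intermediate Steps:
o(C) = -2 + C
S(l) = (-5 + l)*(2*l + l*(-2 + l)) (S(l) = (l - 5)*(l + (l + (-2 + l)*l)) = (-5 + l)*(l + (l + l*(-2 + l))) = (-5 + l)*(2*l + l*(-2 + l)))
S(-5)*2366 = ((-5)²*(-5 - 5))*2366 = (25*(-10))*2366 = -250*2366 = -591500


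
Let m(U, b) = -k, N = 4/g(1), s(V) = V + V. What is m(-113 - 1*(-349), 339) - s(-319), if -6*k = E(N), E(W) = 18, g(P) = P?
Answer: 641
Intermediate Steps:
s(V) = 2*V
N = 4 (N = 4/1 = 4*1 = 4)
k = -3 (k = -⅙*18 = -3)
m(U, b) = 3 (m(U, b) = -1*(-3) = 3)
m(-113 - 1*(-349), 339) - s(-319) = 3 - 2*(-319) = 3 - 1*(-638) = 3 + 638 = 641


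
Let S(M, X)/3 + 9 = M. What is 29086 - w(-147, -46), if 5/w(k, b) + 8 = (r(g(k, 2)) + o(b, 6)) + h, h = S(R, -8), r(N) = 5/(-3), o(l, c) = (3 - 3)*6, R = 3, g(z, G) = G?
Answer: 2414153/83 ≈ 29086.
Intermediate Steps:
o(l, c) = 0 (o(l, c) = 0*6 = 0)
r(N) = -5/3 (r(N) = 5*(-1/3) = -5/3)
S(M, X) = -27 + 3*M
h = -18 (h = -27 + 3*3 = -27 + 9 = -18)
w(k, b) = -15/83 (w(k, b) = 5/(-8 + ((-5/3 + 0) - 18)) = 5/(-8 + (-5/3 - 18)) = 5/(-8 - 59/3) = 5/(-83/3) = 5*(-3/83) = -15/83)
29086 - w(-147, -46) = 29086 - 1*(-15/83) = 29086 + 15/83 = 2414153/83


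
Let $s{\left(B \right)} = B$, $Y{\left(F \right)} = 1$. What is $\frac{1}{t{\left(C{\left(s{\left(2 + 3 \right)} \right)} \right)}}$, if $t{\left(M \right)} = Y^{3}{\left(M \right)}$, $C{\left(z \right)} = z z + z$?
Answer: $1$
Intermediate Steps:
$C{\left(z \right)} = z + z^{2}$ ($C{\left(z \right)} = z^{2} + z = z + z^{2}$)
$t{\left(M \right)} = 1$ ($t{\left(M \right)} = 1^{3} = 1$)
$\frac{1}{t{\left(C{\left(s{\left(2 + 3 \right)} \right)} \right)}} = 1^{-1} = 1$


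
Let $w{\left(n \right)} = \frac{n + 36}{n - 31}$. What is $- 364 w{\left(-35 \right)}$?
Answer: $\frac{182}{33} \approx 5.5152$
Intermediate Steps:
$w{\left(n \right)} = \frac{36 + n}{-31 + n}$
$- 364 w{\left(-35 \right)} = - 364 \frac{36 - 35}{-31 - 35} = - 364 \frac{1}{-66} \cdot 1 = - 364 \left(\left(- \frac{1}{66}\right) 1\right) = \left(-364\right) \left(- \frac{1}{66}\right) = \frac{182}{33}$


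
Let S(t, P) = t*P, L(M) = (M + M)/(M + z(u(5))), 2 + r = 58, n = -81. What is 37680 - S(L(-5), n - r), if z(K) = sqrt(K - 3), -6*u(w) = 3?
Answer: 2161460/57 + 1370*I*sqrt(14)/57 ≈ 37920.0 + 89.931*I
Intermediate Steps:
u(w) = -1/2 (u(w) = -1/6*3 = -1/2)
z(K) = sqrt(-3 + K)
r = 56 (r = -2 + 58 = 56)
L(M) = 2*M/(M + I*sqrt(14)/2) (L(M) = (M + M)/(M + sqrt(-3 - 1/2)) = (2*M)/(M + sqrt(-7/2)) = (2*M)/(M + I*sqrt(14)/2) = 2*M/(M + I*sqrt(14)/2))
S(t, P) = P*t
37680 - S(L(-5), n - r) = 37680 - (-81 - 1*56)*4*(-5)/(2*(-5) + I*sqrt(14)) = 37680 - (-81 - 56)*4*(-5)/(-10 + I*sqrt(14)) = 37680 - (-137)*(-20/(-10 + I*sqrt(14))) = 37680 - 2740/(-10 + I*sqrt(14))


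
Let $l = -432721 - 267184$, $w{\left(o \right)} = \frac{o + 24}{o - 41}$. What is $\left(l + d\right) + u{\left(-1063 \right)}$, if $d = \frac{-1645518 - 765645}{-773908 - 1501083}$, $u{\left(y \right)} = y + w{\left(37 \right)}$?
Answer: $- \frac{6378912694951}{9099964} \approx -7.0098 \cdot 10^{5}$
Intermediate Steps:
$w{\left(o \right)} = \frac{24 + o}{-41 + o}$
$l = -699905$
$u{\left(y \right)} = - \frac{61}{4} + y$ ($u{\left(y \right)} = y + \frac{24 + 37}{-41 + 37} = y + \frac{1}{-4} \cdot 61 = y - \frac{61}{4} = - \frac{61}{4} + y$)
$d = \frac{2411163}{2274991}$ ($d = - \frac{2411163}{-2274991} = \left(-2411163\right) \left(- \frac{1}{2274991}\right) = \frac{2411163}{2274991} \approx 1.0599$)
$\left(l + d\right) + u{\left(-1063 \right)} = \left(-699905 + \frac{2411163}{2274991}\right) - \frac{4313}{4} = - \frac{1592275164692}{2274991} - \frac{4313}{4} = - \frac{6378912694951}{9099964}$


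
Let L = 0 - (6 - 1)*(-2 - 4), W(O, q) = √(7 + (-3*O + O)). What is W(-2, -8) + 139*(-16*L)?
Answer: -66720 + √11 ≈ -66717.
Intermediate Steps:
W(O, q) = √(7 - 2*O)
L = 30 (L = 0 - 5*(-6) = 0 - 1*(-30) = 0 + 30 = 30)
W(-2, -8) + 139*(-16*L) = √(7 - 2*(-2)) + 139*(-16*30) = √(7 + 4) + 139*(-480) = √11 - 66720 = -66720 + √11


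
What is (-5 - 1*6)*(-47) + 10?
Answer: 527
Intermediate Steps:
(-5 - 1*6)*(-47) + 10 = (-5 - 6)*(-47) + 10 = -11*(-47) + 10 = 517 + 10 = 527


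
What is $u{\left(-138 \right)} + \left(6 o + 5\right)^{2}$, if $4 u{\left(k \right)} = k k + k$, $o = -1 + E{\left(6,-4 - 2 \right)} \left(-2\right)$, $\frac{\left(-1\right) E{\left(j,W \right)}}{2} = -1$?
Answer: $\frac{10703}{2} \approx 5351.5$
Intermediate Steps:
$E{\left(j,W \right)} = 2$ ($E{\left(j,W \right)} = \left(-2\right) \left(-1\right) = 2$)
$o = -5$ ($o = -1 + 2 \left(-2\right) = -1 - 4 = -5$)
$u{\left(k \right)} = \frac{k}{4} + \frac{k^{2}}{4}$ ($u{\left(k \right)} = \frac{k k + k}{4} = \frac{k^{2} + k}{4} = \frac{k + k^{2}}{4} = \frac{k}{4} + \frac{k^{2}}{4}$)
$u{\left(-138 \right)} + \left(6 o + 5\right)^{2} = \frac{1}{4} \left(-138\right) \left(1 - 138\right) + \left(6 \left(-5\right) + 5\right)^{2} = \frac{1}{4} \left(-138\right) \left(-137\right) + \left(-30 + 5\right)^{2} = \frac{9453}{2} + \left(-25\right)^{2} = \frac{9453}{2} + 625 = \frac{10703}{2}$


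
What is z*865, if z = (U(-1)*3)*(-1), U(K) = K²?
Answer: -2595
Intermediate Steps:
z = -3 (z = ((-1)²*3)*(-1) = (1*3)*(-1) = 3*(-1) = -3)
z*865 = -3*865 = -2595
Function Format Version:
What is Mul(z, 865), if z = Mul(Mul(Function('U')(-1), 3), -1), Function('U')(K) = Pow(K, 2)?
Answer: -2595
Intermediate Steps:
z = -3 (z = Mul(Mul(Pow(-1, 2), 3), -1) = Mul(Mul(1, 3), -1) = Mul(3, -1) = -3)
Mul(z, 865) = Mul(-3, 865) = -2595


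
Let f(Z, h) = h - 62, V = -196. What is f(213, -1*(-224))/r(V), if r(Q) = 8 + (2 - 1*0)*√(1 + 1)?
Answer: 162/7 - 81*√2/14 ≈ 14.961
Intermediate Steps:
f(Z, h) = -62 + h
r(Q) = 8 + 2*√2 (r(Q) = 8 + (2 + 0)*√2 = 8 + 2*√2)
f(213, -1*(-224))/r(V) = (-62 - 1*(-224))/(8 + 2*√2) = (-62 + 224)/(8 + 2*√2) = 162/(8 + 2*√2)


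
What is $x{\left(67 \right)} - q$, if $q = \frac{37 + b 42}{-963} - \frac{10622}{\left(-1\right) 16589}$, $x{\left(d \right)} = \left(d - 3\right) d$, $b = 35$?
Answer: $\frac{68516458253}{15975207} \approx 4288.9$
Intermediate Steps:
$x{\left(d \right)} = d \left(-3 + d\right)$ ($x{\left(d \right)} = \left(-3 + d\right) d = d \left(-3 + d\right)$)
$q = - \frac{14770637}{15975207}$ ($q = \frac{37 + 35 \cdot 42}{-963} - \frac{10622}{\left(-1\right) 16589} = \left(37 + 1470\right) \left(- \frac{1}{963}\right) - \frac{10622}{-16589} = 1507 \left(- \frac{1}{963}\right) - - \frac{10622}{16589} = - \frac{1507}{963} + \frac{10622}{16589} = - \frac{14770637}{15975207} \approx -0.9246$)
$x{\left(67 \right)} - q = 67 \left(-3 + 67\right) - - \frac{14770637}{15975207} = 67 \cdot 64 + \frac{14770637}{15975207} = 4288 + \frac{14770637}{15975207} = \frac{68516458253}{15975207}$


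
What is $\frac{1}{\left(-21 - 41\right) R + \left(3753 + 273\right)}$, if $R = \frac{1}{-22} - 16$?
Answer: $\frac{11}{55229} \approx 0.00019917$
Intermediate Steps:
$R = - \frac{353}{22}$ ($R = - \frac{1}{22} - 16 = - \frac{353}{22} \approx -16.045$)
$\frac{1}{\left(-21 - 41\right) R + \left(3753 + 273\right)} = \frac{1}{\left(-21 - 41\right) \left(- \frac{353}{22}\right) + \left(3753 + 273\right)} = \frac{1}{\left(-62\right) \left(- \frac{353}{22}\right) + 4026} = \frac{1}{\frac{10943}{11} + 4026} = \frac{1}{\frac{55229}{11}} = \frac{11}{55229}$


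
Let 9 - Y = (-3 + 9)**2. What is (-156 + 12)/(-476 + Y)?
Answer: 144/503 ≈ 0.28628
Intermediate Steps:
Y = -27 (Y = 9 - (-3 + 9)**2 = 9 - 1*6**2 = 9 - 1*36 = 9 - 36 = -27)
(-156 + 12)/(-476 + Y) = (-156 + 12)/(-476 - 27) = -144/(-503) = -144*(-1/503) = 144/503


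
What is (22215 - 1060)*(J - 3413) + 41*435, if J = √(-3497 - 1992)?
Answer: -72184180 + 21155*I*√5489 ≈ -7.2184e+7 + 1.5673e+6*I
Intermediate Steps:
J = I*√5489 (J = √(-5489) = I*√5489 ≈ 74.088*I)
(22215 - 1060)*(J - 3413) + 41*435 = (22215 - 1060)*(I*√5489 - 3413) + 41*435 = 21155*(-3413 + I*√5489) + 17835 = (-72202015 + 21155*I*√5489) + 17835 = -72184180 + 21155*I*√5489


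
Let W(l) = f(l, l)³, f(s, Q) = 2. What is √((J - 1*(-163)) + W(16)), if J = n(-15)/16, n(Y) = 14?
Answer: 5*√110/4 ≈ 13.110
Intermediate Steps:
W(l) = 8 (W(l) = 2³ = 8)
J = 7/8 (J = 14/16 = 14*(1/16) = 7/8 ≈ 0.87500)
√((J - 1*(-163)) + W(16)) = √((7/8 - 1*(-163)) + 8) = √((7/8 + 163) + 8) = √(1311/8 + 8) = √(1375/8) = 5*√110/4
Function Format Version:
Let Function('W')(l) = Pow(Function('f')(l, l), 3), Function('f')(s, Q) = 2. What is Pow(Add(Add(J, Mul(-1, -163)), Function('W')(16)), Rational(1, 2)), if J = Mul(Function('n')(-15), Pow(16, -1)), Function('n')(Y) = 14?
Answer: Mul(Rational(5, 4), Pow(110, Rational(1, 2))) ≈ 13.110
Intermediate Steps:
Function('W')(l) = 8 (Function('W')(l) = Pow(2, 3) = 8)
J = Rational(7, 8) (J = Mul(14, Pow(16, -1)) = Mul(14, Rational(1, 16)) = Rational(7, 8) ≈ 0.87500)
Pow(Add(Add(J, Mul(-1, -163)), Function('W')(16)), Rational(1, 2)) = Pow(Add(Add(Rational(7, 8), Mul(-1, -163)), 8), Rational(1, 2)) = Pow(Add(Add(Rational(7, 8), 163), 8), Rational(1, 2)) = Pow(Add(Rational(1311, 8), 8), Rational(1, 2)) = Pow(Rational(1375, 8), Rational(1, 2)) = Mul(Rational(5, 4), Pow(110, Rational(1, 2)))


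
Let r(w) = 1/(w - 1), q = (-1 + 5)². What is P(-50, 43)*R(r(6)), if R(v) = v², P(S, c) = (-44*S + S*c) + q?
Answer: 66/25 ≈ 2.6400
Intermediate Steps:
q = 16 (q = 4² = 16)
r(w) = 1/(-1 + w)
P(S, c) = 16 - 44*S + S*c (P(S, c) = (-44*S + S*c) + 16 = 16 - 44*S + S*c)
P(-50, 43)*R(r(6)) = (16 - 44*(-50) - 50*43)*(1/(-1 + 6))² = (16 + 2200 - 2150)*(1/5)² = 66*(⅕)² = 66*(1/25) = 66/25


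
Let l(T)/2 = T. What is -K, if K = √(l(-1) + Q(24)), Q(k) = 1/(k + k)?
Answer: -I*√285/12 ≈ -1.4068*I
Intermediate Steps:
Q(k) = 1/(2*k)
l(T) = 2*T
K = I*√285/12 (K = √(2*(-1) + (½)/24) = √(-2 + (½)*(1/24)) = √(-2 + 1/48) = √(-95/48) = I*√285/12 ≈ 1.4068*I)
-K = -I*√285/12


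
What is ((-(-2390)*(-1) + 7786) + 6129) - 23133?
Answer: -11608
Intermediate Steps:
((-(-2390)*(-1) + 7786) + 6129) - 23133 = ((-478*5 + 7786) + 6129) - 23133 = ((-2390 + 7786) + 6129) - 23133 = (5396 + 6129) - 23133 = 11525 - 23133 = -11608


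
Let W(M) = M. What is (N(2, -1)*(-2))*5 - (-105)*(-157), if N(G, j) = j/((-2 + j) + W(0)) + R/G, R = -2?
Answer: -49435/3 ≈ -16478.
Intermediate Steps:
N(G, j) = -2/G + j/(-2 + j) (N(G, j) = j/((-2 + j) + 0) - 2/G = j/(-2 + j) - 2/G = -2/G + j/(-2 + j))
(N(2, -1)*(-2))*5 - (-105)*(-157) = (((4 - 2*(-1) + 2*(-1))/(2*(-2 - 1)))*(-2))*5 - (-105)*(-157) = (((½)*(4 + 2 - 2)/(-3))*(-2))*5 - 105*157 = (((½)*(-⅓)*4)*(-2))*5 - 16485 = -⅔*(-2)*5 - 16485 = (4/3)*5 - 16485 = 20/3 - 16485 = -49435/3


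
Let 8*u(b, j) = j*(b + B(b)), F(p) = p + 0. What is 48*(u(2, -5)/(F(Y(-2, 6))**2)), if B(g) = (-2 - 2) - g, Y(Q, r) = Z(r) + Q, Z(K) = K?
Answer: 15/2 ≈ 7.5000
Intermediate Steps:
Y(Q, r) = Q + r (Y(Q, r) = r + Q = Q + r)
B(g) = -4 - g
F(p) = p
u(b, j) = -j/2 (u(b, j) = (j*(b + (-4 - b)))/8 = (j*(-4))/8 = (-4*j)/8 = -j/2)
48*(u(2, -5)/(F(Y(-2, 6))**2)) = 48*((-1/2*(-5))/((-2 + 6)**2)) = 48*(5/(2*(4**2))) = 48*((5/2)/16) = 48*((5/2)*(1/16)) = 48*(5/32) = 15/2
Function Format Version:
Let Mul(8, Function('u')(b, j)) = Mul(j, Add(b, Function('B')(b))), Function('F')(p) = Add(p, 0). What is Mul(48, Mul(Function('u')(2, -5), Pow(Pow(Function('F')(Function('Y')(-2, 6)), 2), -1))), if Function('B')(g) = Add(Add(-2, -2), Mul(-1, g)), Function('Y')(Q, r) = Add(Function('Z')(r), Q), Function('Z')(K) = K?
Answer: Rational(15, 2) ≈ 7.5000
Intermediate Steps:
Function('Y')(Q, r) = Add(Q, r) (Function('Y')(Q, r) = Add(r, Q) = Add(Q, r))
Function('B')(g) = Add(-4, Mul(-1, g))
Function('F')(p) = p
Function('u')(b, j) = Mul(Rational(-1, 2), j) (Function('u')(b, j) = Mul(Rational(1, 8), Mul(j, Add(b, Add(-4, Mul(-1, b))))) = Mul(Rational(1, 8), Mul(j, -4)) = Mul(Rational(1, 8), Mul(-4, j)) = Mul(Rational(-1, 2), j))
Mul(48, Mul(Function('u')(2, -5), Pow(Pow(Function('F')(Function('Y')(-2, 6)), 2), -1))) = Mul(48, Mul(Mul(Rational(-1, 2), -5), Pow(Pow(Add(-2, 6), 2), -1))) = Mul(48, Mul(Rational(5, 2), Pow(Pow(4, 2), -1))) = Mul(48, Mul(Rational(5, 2), Pow(16, -1))) = Mul(48, Mul(Rational(5, 2), Rational(1, 16))) = Mul(48, Rational(5, 32)) = Rational(15, 2)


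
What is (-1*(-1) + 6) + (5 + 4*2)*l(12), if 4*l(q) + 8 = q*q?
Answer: 449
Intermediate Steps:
l(q) = -2 + q²/4 (l(q) = -2 + (q*q)/4 = -2 + q²/4)
(-1*(-1) + 6) + (5 + 4*2)*l(12) = (-1*(-1) + 6) + (5 + 4*2)*(-2 + (¼)*12²) = (1 + 6) + (5 + 8)*(-2 + (¼)*144) = 7 + 13*(-2 + 36) = 7 + 13*34 = 7 + 442 = 449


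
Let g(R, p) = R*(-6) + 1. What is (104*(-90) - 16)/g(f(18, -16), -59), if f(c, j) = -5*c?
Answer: -9376/541 ≈ -17.331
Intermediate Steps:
g(R, p) = 1 - 6*R (g(R, p) = -6*R + 1 = 1 - 6*R)
(104*(-90) - 16)/g(f(18, -16), -59) = (104*(-90) - 16)/(1 - (-30)*18) = (-9360 - 16)/(1 - 6*(-90)) = -9376/(1 + 540) = -9376/541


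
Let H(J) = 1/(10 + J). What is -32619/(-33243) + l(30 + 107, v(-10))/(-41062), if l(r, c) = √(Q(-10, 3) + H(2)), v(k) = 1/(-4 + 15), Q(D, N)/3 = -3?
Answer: 10873/11081 - I*√321/246372 ≈ 0.98123 - 7.2721e-5*I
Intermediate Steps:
Q(D, N) = -9 (Q(D, N) = 3*(-3) = -9)
v(k) = 1/11
l(r, c) = I*√321/6 (l(r, c) = √(-9 + 1/(10 + 2)) = √(-9 + 1/12) = √(-107/12) = I*√321/6)
-32619/(-33243) + l(30 + 107, v(-10))/(-41062) = -32619/(-33243) + (I*√321/6)/(-41062) = -32619*(-1/33243) + (I*√321/6)*(-1/41062) = 10873/11081 - I*√321/246372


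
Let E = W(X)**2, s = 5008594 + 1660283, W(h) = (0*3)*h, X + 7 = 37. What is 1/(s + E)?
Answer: 1/6668877 ≈ 1.4995e-7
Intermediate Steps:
X = 30 (X = -7 + 37 = 30)
W(h) = 0 (W(h) = 0*h = 0)
s = 6668877
E = 0 (E = 0**2 = 0)
1/(s + E) = 1/(6668877 + 0) = 1/6668877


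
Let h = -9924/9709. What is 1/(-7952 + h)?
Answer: -9709/77215892 ≈ -0.00012574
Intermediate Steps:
h = -9924/9709 (h = -9924*1/9709 = -9924/9709 ≈ -1.0221)
1/(-7952 + h) = 1/(-7952 - 9924/9709) = 1/(-77215892/9709) = -9709/77215892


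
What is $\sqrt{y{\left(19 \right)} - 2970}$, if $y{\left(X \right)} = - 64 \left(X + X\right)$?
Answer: $i \sqrt{5402} \approx 73.498 i$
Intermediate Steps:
$y{\left(X \right)} = - 128 X$ ($y{\left(X \right)} = - 64 \cdot 2 X = - 128 X$)
$\sqrt{y{\left(19 \right)} - 2970} = \sqrt{\left(-128\right) 19 - 2970} = \sqrt{-2432 - 2970} = \sqrt{-5402} = i \sqrt{5402}$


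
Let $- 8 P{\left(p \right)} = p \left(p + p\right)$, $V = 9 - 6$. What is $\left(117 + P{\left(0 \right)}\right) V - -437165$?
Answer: $437516$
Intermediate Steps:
$V = 3$ ($V = 9 - 6 = 3$)
$P{\left(p \right)} = - \frac{p^{2}}{4}$ ($P{\left(p \right)} = - \frac{p \left(p + p\right)}{8} = - \frac{p 2 p}{8} = - \frac{2 p^{2}}{8} = - \frac{p^{2}}{4}$)
$\left(117 + P{\left(0 \right)}\right) V - -437165 = \left(117 - \frac{0^{2}}{4}\right) 3 - -437165 = \left(117 - 0\right) 3 + 437165 = \left(117 + 0\right) 3 + 437165 = 117 \cdot 3 + 437165 = 351 + 437165 = 437516$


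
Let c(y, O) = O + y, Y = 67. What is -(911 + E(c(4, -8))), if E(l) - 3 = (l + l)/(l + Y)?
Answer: -57574/63 ≈ -913.87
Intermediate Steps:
E(l) = 3 + 2*l/(67 + l) (E(l) = 3 + (l + l)/(l + 67) = 3 + (2*l)/(67 + l) = 3 + 2*l/(67 + l))
-(911 + E(c(4, -8))) = -(911 + (201 + 5*(-8 + 4))/(67 + (-8 + 4))) = -(911 + (201 + 5*(-4))/(67 - 4)) = -(911 + (201 - 20)/63) = -(911 + (1/63)*181) = -(911 + 181/63) = -1*57574/63 = -57574/63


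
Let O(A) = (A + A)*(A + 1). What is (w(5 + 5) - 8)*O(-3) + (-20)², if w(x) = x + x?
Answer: 544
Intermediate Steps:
w(x) = 2*x
O(A) = 2*A*(1 + A) (O(A) = (2*A)*(1 + A) = 2*A*(1 + A))
(w(5 + 5) - 8)*O(-3) + (-20)² = (2*(5 + 5) - 8)*(2*(-3)*(1 - 3)) + (-20)² = (2*10 - 8)*(2*(-3)*(-2)) + 400 = (20 - 8)*12 + 400 = 12*12 + 400 = 144 + 400 = 544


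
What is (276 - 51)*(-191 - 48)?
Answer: -53775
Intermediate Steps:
(276 - 51)*(-191 - 48) = 225*(-239) = -53775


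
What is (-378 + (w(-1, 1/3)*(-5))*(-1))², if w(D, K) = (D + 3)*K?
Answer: 1263376/9 ≈ 1.4038e+5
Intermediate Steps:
w(D, K) = K*(3 + D) (w(D, K) = (3 + D)*K = K*(3 + D))
(-378 + (w(-1, 1/3)*(-5))*(-1))² = (-378 + (((3 - 1)/3)*(-5))*(-1))² = (-378 + (((⅓)*2)*(-5))*(-1))² = (-378 + ((⅔)*(-5))*(-1))² = (-378 - 10/3*(-1))² = (-378 + 10/3)² = (-1124/3)² = 1263376/9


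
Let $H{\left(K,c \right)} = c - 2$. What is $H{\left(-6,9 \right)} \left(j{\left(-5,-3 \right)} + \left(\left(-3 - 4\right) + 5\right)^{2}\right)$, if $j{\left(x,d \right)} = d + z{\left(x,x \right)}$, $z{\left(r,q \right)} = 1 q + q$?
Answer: $-63$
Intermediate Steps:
$H{\left(K,c \right)} = -2 + c$
$z{\left(r,q \right)} = 2 q$ ($z{\left(r,q \right)} = q + q = 2 q$)
$j{\left(x,d \right)} = d + 2 x$
$H{\left(-6,9 \right)} \left(j{\left(-5,-3 \right)} + \left(\left(-3 - 4\right) + 5\right)^{2}\right) = \left(-2 + 9\right) \left(\left(-3 + 2 \left(-5\right)\right) + \left(\left(-3 - 4\right) + 5\right)^{2}\right) = 7 \left(\left(-3 - 10\right) + \left(-7 + 5\right)^{2}\right) = 7 \left(-13 + \left(-2\right)^{2}\right) = 7 \left(-13 + 4\right) = 7 \left(-9\right) = -63$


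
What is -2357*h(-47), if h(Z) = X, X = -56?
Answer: 131992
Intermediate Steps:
h(Z) = -56
-2357*h(-47) = -2357*(-56) = 131992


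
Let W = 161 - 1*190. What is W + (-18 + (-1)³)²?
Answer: 332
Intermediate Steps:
W = -29 (W = 161 - 190 = -29)
W + (-18 + (-1)³)² = -29 + (-18 + (-1)³)² = -29 + (-18 - 1)² = -29 + (-19)² = -29 + 361 = 332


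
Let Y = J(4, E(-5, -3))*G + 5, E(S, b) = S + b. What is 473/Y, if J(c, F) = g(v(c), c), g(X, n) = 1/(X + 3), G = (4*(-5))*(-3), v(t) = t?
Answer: 3311/95 ≈ 34.853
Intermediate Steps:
G = 60 (G = -20*(-3) = 60)
g(X, n) = 1/(3 + X)
J(c, F) = 1/(3 + c)
Y = 95/7 (Y = 60/(3 + 4) + 5 = 60/7 + 5 = 95/7 ≈ 13.571)
473/Y = 473/(95/7) = 473*(7/95) = 3311/95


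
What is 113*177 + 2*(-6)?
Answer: 19989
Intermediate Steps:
113*177 + 2*(-6) = 20001 - 12 = 19989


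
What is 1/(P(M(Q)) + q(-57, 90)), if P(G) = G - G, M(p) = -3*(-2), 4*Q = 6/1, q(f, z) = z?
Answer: 1/90 ≈ 0.011111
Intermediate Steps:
Q = 3/2 (Q = (6/1)/4 = (6*1)/4 = (¼)*6 = 3/2 ≈ 1.5000)
M(p) = 6
P(G) = 0
1/(P(M(Q)) + q(-57, 90)) = 1/(0 + 90) = 1/90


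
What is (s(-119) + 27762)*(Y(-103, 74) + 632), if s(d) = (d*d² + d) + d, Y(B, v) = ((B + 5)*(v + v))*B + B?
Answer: -2477237707035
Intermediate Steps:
Y(B, v) = B + 2*B*v*(5 + B) (Y(B, v) = ((5 + B)*(2*v))*B + B = (2*v*(5 + B))*B + B = 2*B*v*(5 + B) + B = B + 2*B*v*(5 + B))
s(d) = d³ + 2*d (s(d) = (d³ + d) + d = (d + d³) + d = d³ + 2*d)
(s(-119) + 27762)*(Y(-103, 74) + 632) = (-119*(2 + (-119)²) + 27762)*(-103*(1 + 10*74 + 2*(-103)*74) + 632) = (-119*(2 + 14161) + 27762)*(-103*(1 + 740 - 15244) + 632) = (-119*14163 + 27762)*(-103*(-14503) + 632) = (-1685397 + 27762)*(1493809 + 632) = -1657635*1494441 = -2477237707035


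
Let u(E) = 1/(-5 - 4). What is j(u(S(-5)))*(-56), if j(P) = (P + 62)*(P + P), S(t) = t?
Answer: 62384/81 ≈ 770.17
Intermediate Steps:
u(E) = -⅑ (u(E) = 1/(-9) = -⅑)
j(P) = 2*P*(62 + P) (j(P) = (62 + P)*(2*P) = 2*P*(62 + P))
j(u(S(-5)))*(-56) = (2*(-⅑)*(62 - ⅑))*(-56) = (2*(-⅑)*(557/9))*(-56) = -1114/81*(-56) = 62384/81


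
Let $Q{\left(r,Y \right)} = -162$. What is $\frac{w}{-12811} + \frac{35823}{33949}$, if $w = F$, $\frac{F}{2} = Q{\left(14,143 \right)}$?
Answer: $\frac{469927929}{434920639} \approx 1.0805$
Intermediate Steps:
$F = -324$ ($F = 2 \left(-162\right) = -324$)
$w = -324$
$\frac{w}{-12811} + \frac{35823}{33949} = - \frac{324}{-12811} + \frac{35823}{33949} = \left(-324\right) \left(- \frac{1}{12811}\right) + 35823 \cdot \frac{1}{33949} = \frac{324}{12811} + \frac{35823}{33949} = \frac{469927929}{434920639}$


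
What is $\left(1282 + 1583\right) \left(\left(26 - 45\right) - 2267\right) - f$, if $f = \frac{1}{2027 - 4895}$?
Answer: $- \frac{18783650519}{2868} \approx -6.5494 \cdot 10^{6}$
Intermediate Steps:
$f = - \frac{1}{2868}$ ($f = \frac{1}{-2868} = - \frac{1}{2868} \approx -0.00034868$)
$\left(1282 + 1583\right) \left(\left(26 - 45\right) - 2267\right) - f = \left(1282 + 1583\right) \left(\left(26 - 45\right) - 2267\right) - - \frac{1}{2868} = 2865 \left(\left(26 - 45\right) - 2267\right) + \frac{1}{2868} = 2865 \left(-19 - 2267\right) + \frac{1}{2868} = 2865 \left(-2286\right) + \frac{1}{2868} = -6549390 + \frac{1}{2868} = - \frac{18783650519}{2868}$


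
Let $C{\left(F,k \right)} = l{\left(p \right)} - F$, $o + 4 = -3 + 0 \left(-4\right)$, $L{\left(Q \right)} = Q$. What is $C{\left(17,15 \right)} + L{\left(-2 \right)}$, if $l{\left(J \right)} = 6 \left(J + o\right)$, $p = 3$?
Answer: $-43$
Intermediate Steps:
$o = -7$ ($o = -4 + \left(-3 + 0 \left(-4\right)\right) = -4 + \left(-3 + 0\right) = -4 - 3 = -7$)
$l{\left(J \right)} = -42 + 6 J$ ($l{\left(J \right)} = 6 \left(J - 7\right) = 6 \left(-7 + J\right) = -42 + 6 J$)
$C{\left(F,k \right)} = -24 - F$ ($C{\left(F,k \right)} = \left(-42 + 6 \cdot 3\right) - F = \left(-42 + 18\right) - F = -24 - F$)
$C{\left(17,15 \right)} + L{\left(-2 \right)} = \left(-24 - 17\right) - 2 = -41 - 2 = -43$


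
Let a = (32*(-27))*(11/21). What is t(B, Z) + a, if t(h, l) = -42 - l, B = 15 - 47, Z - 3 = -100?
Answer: -2783/7 ≈ -397.57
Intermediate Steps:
Z = -97 (Z = 3 - 100 = -97)
B = -32
a = -3168/7 (a = -9504/21 = -864*11/21 = -3168/7 ≈ -452.57)
t(B, Z) + a = (-42 - 1*(-97)) - 3168/7 = (-42 + 97) - 3168/7 = 55 - 3168/7 = -2783/7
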